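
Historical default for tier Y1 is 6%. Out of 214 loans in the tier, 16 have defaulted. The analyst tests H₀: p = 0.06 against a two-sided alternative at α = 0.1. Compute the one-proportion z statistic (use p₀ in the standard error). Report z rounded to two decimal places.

z = 0.91

p̂ = 16/214 ≈ 0.0748.
SE = √(p₀(1−p₀)/n) = √(0.0564/214) = 0.0162.
z = (0.0748 − 0.06)/0.0162 = 0.0148/0.0162 = 0.91.
Two-sided p-value ≈ 2·Φ(−0.910) = 0.3630, so at α = 0.1 we fail to reject H₀.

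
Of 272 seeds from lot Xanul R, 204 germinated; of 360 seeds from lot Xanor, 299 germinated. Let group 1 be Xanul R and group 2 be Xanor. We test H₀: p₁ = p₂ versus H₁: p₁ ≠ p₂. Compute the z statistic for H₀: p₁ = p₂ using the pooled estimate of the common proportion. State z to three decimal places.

z = -2.488

p̂₁ = 204/272 ≈ 0.75000, p̂₂ = 299/360 ≈ 0.83056.
Pooled p̂ = (204+299)/(272+360) = 503/632 = 0.79589.
SE = √(p̂(1−p̂)(1/n₁+1/n₂)) = √(0.79589·0.20411·0.00645425) = √(0.0010485) = 0.03238.
z = (0.75000 − 0.83056)/0.03238 = -0.08056/0.03238 = -2.488.
p-value = 2·P(Z > 2.488) ≈ 0.0129.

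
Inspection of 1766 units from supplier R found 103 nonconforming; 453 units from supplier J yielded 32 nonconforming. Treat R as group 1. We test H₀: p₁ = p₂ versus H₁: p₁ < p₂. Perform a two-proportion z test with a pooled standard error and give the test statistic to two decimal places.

z = -0.98

p̂₁ = 103/1766 ≈ 0.0583, p̂₂ = 32/453 ≈ 0.0706.
Pooled p̂ = (103+32)/(1766+453) = 135/2219 = 0.0608.
SE = √(p̂(1−p̂)(1/n₁+1/n₂)) = √(0.0608·0.9392·0.00277376) = √(0.000158484) = 0.0126.
z = (0.0583 − 0.0706)/0.0126 = -0.0123/0.0126 = -0.98.
p-value = P(Z < -0.978) ≈ 0.1640.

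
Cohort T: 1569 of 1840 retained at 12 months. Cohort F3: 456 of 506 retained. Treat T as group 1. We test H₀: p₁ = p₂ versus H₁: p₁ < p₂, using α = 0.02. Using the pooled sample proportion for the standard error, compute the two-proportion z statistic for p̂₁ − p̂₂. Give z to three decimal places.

p̂₁ = 1569/1840 = 0.85272, p̂₂ = 456/506 = 0.90119.
Pooled p̂ = (1569+456)/(1840+506) = 2025/2346 = 0.86317.
SE = √(0.118107 × 0.00251976) = 0.01725.
z = (0.85272 − 0.90119)/0.01725 = -0.04847/0.01725 = -2.810.
p-value = P(Z < -2.810) ≈ 0.0025; since p < α = 0.02, reject H₀.

z = -2.810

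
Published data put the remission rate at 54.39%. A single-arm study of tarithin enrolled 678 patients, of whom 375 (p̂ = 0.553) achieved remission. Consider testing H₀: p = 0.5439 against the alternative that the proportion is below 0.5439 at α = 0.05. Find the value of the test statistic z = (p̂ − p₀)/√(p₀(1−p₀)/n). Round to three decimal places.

p̂ = 375/678 = 0.55310.
Standard error under H₀: √(0.5439×0.4561/678) = 0.01913.
z = (0.55310 − 0.5439)/0.01913 = 0.00920/0.01913 = 0.481.
p-value = P(Z < 0.481) ≈ 0.6847, so at α = 0.05 we fail to reject H₀.

z = 0.481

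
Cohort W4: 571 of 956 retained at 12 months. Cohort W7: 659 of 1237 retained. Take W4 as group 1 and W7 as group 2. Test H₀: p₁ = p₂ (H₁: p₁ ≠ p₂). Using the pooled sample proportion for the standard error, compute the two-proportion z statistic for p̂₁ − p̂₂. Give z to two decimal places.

z = 3.02

p̂₁ = 571/956 ≈ 0.5973, p̂₂ = 659/1237 ≈ 0.5327.
Pooled p̂ = (571+659)/(956+1237) = 1230/2193 = 0.5609.
SE = √(0.246294 × 0.00185443) = 0.0214.
z = (0.5973 − 0.5327)/0.0214 = 0.0646/0.0214 = 3.02.
Two-sided p-value ≈ 2·Φ(−3.020) = 0.0025.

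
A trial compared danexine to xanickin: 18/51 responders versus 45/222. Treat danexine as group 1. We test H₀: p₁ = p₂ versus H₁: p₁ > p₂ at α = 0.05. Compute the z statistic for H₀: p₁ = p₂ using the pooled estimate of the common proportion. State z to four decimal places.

p̂₁ = 18/51 ≈ 0.352941, p̂₂ = 45/222 ≈ 0.202703.
Pooled p̂ = (18+45)/(51+222) = 63/273 = 0.230769.
SE = √(0.177515 × 0.0241123) = 0.065424.
z = (0.352941 − 0.202703)/0.065424 = 0.150238/0.065424 = 2.2964.
p-value = P(Z > 2.296) ≈ 0.0108. With α = 0.05, reject H₀.

z = 2.2964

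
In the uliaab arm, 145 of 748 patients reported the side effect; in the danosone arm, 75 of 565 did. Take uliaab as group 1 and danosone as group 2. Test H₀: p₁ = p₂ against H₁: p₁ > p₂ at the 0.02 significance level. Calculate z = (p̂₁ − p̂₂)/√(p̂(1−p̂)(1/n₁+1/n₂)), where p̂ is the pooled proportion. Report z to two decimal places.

z = 2.94

p̂₁ = 145/748 = 0.1939, p̂₂ = 75/565 = 0.1327.
Pooled p̂ = (145+75)/(748+565) = 220/1313 = 0.1676.
SE = √(p̂(1−p̂)(1/n₁+1/n₂)) = √(0.1676·0.8324·0.00310681) = √(0.000433339) = 0.0208.
z = (0.1939 − 0.1327)/0.0208 = 0.0612/0.0208 = 2.94.
p-value = P(Z > 2.935) ≈ 0.0017; since p < α = 0.02, reject H₀.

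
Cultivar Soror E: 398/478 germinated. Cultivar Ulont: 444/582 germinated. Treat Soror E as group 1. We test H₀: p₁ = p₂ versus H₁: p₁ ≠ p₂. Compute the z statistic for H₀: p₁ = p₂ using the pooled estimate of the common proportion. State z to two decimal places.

p̂₁ = 398/478 ≈ 0.8326, p̂₂ = 444/582 ≈ 0.7629.
Pooled p̂ = (398+444)/(478+582) = 842/1060 = 0.7943.
SE = √(0.163364 × 0.00381026) = 0.0249.
z = (0.8326 − 0.7629)/0.0249 = 0.0697/0.0249 = 2.80.
Two-sided p-value ≈ 2·Φ(−2.796) = 0.0052.

z = 2.80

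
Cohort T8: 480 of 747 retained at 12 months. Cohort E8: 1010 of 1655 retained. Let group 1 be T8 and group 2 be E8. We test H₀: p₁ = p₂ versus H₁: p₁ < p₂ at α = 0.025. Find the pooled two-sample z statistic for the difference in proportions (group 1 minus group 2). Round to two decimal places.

p̂₁ = 480/747 = 0.6426, p̂₂ = 1010/1655 = 0.6103.
Pooled p̂ = (480+1010)/(747+1655) = 1490/2402 = 0.6203.
SE = √(p̂(1−p̂)(1/n₁+1/n₂)) = √(0.6203·0.3797·0.00194292) = √(0.000457604) = 0.0214.
z = (0.6426 − 0.6103)/0.0214 = 0.0323/0.0214 = 1.51.
p-value = P(Z < 1.510) ≈ 0.9345. With α = 0.025, fail to reject H₀.

z = 1.51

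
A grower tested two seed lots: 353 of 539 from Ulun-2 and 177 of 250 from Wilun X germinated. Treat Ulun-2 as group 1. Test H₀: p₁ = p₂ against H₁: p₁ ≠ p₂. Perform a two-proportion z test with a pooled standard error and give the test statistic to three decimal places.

p̂₁ = 353/539 = 0.65492, p̂₂ = 177/250 = 0.70800.
Pooled p̂ = (353+177)/(539+250) = 530/789 = 0.67174.
SE = √(0.220507 × 0.00585529) = 0.03593.
z = (0.65492 − 0.70800)/0.03593 = -0.05308/0.03593 = -1.477.
p-value = 2·P(Z > 1.477) ≈ 0.1396.

z = -1.477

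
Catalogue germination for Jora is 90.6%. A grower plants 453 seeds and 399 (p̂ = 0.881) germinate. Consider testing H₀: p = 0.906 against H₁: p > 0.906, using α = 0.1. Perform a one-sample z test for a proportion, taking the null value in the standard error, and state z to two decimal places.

p̂ = 399/453 ≈ 0.8808.
Under H₀, SE = √(0.906·0.094/453) = √(0.000188) = 0.0137.
z = (0.8808 − 0.906)/0.0137 = -0.0252/0.0137 = -1.84.
p-value = P(Z > -1.838) ≈ 0.9670. With α = 0.1, fail to reject H₀.

z = -1.84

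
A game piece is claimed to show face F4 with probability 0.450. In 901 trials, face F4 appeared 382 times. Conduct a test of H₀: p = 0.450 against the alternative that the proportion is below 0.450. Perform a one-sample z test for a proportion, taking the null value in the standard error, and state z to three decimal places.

z = -1.570

p̂ = 382/901 ≈ 0.423973.
Standard error under H₀: √(0.45×0.55/901) = 0.016574.
z = (0.423973 − 0.45)/0.016574 = -0.026027/0.016574 = -1.570.
p-value = P(Z < -1.570) ≈ 0.0582.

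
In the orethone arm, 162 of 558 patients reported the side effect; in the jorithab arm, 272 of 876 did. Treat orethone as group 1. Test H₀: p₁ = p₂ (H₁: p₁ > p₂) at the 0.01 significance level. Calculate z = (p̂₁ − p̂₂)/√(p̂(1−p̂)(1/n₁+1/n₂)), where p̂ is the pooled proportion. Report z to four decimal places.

p̂₁ = 162/558 = 0.290323, p̂₂ = 272/876 = 0.310502.
Pooled p̂ = (162+272)/(558+876) = 434/1434 = 0.302650.
SE = √(0.211053 × 0.00293367) = 0.024883.
z = (0.290323 − 0.310502)/0.024883 = -0.020179/0.024883 = -0.8110.
p-value = P(Z > -0.811) ≈ 0.7913; since p > α = 0.01, fail to reject H₀.

z = -0.8110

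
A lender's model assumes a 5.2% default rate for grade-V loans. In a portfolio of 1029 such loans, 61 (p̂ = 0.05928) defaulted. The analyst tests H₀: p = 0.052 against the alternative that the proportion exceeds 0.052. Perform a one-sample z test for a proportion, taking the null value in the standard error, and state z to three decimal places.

p̂ = 61/1029 = 0.05928.
SE = √(p₀(1−p₀)/n) = √(0.049296/1029) = 0.00692.
z = (0.05928 − 0.052)/0.00692 = 0.00728/0.00692 = 1.052.
p-value = P(Z > 1.052) ≈ 0.1464.

z = 1.052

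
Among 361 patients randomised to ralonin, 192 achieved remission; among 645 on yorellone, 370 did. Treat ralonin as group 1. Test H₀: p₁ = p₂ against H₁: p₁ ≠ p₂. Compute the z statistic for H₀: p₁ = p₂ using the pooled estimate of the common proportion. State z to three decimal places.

z = -1.280

p̂₁ = 192/361 = 0.53186, p̂₂ = 370/645 = 0.57364.
Pooled p̂ = (192+370)/(361+645) = 562/1006 = 0.55865.
SE = √(0.24656 × 0.00432047) = 0.03264.
z = (0.53186 − 0.57364)/0.03264 = -0.04178/0.03264 = -1.280.
p-value = 2·P(Z > 1.280) ≈ 0.2004.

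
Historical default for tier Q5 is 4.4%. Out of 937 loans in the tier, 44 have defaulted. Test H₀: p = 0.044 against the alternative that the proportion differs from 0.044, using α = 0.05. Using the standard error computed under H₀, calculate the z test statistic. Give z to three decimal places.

p̂ = 44/937 = 0.04696.
Standard error under H₀: √(0.044×0.956/937) = 0.00670.
z = (0.04696 − 0.044)/0.00670 = 0.00296/0.00670 = 0.442.
Two-sided p-value ≈ 2·Φ(−0.442) = 0.6588. With α = 0.05, fail to reject H₀.

z = 0.442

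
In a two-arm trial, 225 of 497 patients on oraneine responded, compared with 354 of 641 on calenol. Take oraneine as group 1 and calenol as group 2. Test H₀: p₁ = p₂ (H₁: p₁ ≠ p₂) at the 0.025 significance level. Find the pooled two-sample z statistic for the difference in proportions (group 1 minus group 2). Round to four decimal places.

z = -3.3316

p̂₁ = 225/497 ≈ 0.452716, p̂₂ = 354/641 ≈ 0.552262.
Pooled p̂ = (225+354)/(497+641) = 579/1138 = 0.508787.
SE = √(0.249923 × 0.00357213) = 0.029879.
z = (0.452716 − 0.552262)/0.029879 = -0.099546/0.029879 = -3.3316.
Two-sided p-value ≈ 2·Φ(−3.332) = 0.0009, so at α = 0.025 we reject H₀.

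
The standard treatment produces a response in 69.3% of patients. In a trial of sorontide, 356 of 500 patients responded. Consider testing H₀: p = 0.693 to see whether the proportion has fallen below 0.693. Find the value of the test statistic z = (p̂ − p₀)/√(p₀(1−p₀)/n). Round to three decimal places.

z = 0.921

p̂ = 356/500 = 0.71200.
SE = √(p₀(1−p₀)/n) = √(0.21275/500) = 0.02063.
z = (0.71200 − 0.693)/0.02063 = 0.01900/0.02063 = 0.921.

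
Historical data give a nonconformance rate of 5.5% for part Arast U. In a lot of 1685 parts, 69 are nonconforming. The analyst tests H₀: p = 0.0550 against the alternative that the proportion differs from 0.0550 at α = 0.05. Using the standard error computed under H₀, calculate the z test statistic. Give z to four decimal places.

p̂ = 69/1685 = 0.0409496.
SE = √(p₀(1−p₀)/n) = √(0.051975/1685) = 0.0055539.
z = (0.0409496 − 0.055)/0.0055539 = -0.0140504/0.0055539 = -2.5298.
Two-sided p-value ≈ 2·Φ(−2.530) = 0.0114; since p < α = 0.05, reject H₀.

z = -2.5298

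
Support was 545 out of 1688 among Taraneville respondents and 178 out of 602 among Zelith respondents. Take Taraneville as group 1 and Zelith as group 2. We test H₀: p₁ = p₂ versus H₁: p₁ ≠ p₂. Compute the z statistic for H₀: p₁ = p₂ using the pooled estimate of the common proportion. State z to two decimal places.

p̂₁ = 545/1688 ≈ 0.3229, p̂₂ = 178/602 ≈ 0.2957.
Pooled p̂ = (545+178)/(1688+602) = 723/2290 = 0.3157.
SE = √(p̂(1−p̂)(1/n₁+1/n₂)) = √(0.3157·0.6843·0.00225355) = √(0.000486859) = 0.0221.
z = (0.3229 − 0.2957)/0.0221 = 0.0272/0.0221 = 1.23.

z = 1.23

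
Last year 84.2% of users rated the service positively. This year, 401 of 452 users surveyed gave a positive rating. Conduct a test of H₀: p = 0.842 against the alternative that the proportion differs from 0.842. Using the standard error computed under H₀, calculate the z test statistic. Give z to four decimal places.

z = 2.6328

p̂ = 401/452 = 0.887168.
Under H₀, SE = √(0.842·0.158/452) = √(0.000294327) = 0.017156.
z = (0.887168 − 0.842)/0.017156 = 0.045168/0.017156 = 2.6328.
Two-sided p-value ≈ 2·Φ(−2.633) = 0.0085.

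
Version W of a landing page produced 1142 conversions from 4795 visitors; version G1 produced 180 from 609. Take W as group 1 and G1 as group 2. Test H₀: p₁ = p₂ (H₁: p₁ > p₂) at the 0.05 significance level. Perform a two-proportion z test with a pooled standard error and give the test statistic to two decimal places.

p̂₁ = 1142/4795 = 0.2382, p̂₂ = 180/609 = 0.2956.
Pooled p̂ = (1142+180)/(4795+609) = 1322/5404 = 0.2446.
SE = √(0.184788 × 0.00185059) = 0.0185.
z = (0.2382 − 0.2956)/0.0185 = -0.0574/0.0185 = -3.10.
p-value = P(Z > -3.104) ≈ 0.9990; since p > α = 0.05, fail to reject H₀.

z = -3.10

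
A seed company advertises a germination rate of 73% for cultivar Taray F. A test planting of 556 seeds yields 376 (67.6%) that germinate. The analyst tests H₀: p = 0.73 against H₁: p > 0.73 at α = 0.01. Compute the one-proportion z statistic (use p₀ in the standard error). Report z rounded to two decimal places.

z = -2.85

p̂ = 376/556 ≈ 0.67626.
SE = √(p₀(1−p₀)/n) = √(0.1971/556) = 0.01883.
z = (0.67626 − 0.73)/0.01883 = -0.05374/0.01883 = -2.85.
p-value = P(Z > -2.854) ≈ 0.9978; since p > α = 0.01, fail to reject H₀.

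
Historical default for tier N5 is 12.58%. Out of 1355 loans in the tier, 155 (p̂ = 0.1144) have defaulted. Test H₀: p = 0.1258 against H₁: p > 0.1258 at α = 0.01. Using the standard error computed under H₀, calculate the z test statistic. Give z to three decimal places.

z = -1.266

p̂ = 155/1355 ≈ 0.11439.
SE = √(p₀(1−p₀)/n) = √(0.10997/1355) = 0.00901.
z = (0.11439 − 0.1258)/0.00901 = -0.01141/0.00901 = -1.266.
p-value = P(Z > -1.266) ≈ 0.8973, so at α = 0.01 we fail to reject H₀.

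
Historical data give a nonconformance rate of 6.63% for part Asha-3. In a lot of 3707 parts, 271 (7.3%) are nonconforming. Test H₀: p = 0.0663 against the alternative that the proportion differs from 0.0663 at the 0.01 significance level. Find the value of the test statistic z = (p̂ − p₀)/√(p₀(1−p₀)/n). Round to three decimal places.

z = 1.665

p̂ = 271/3707 ≈ 0.073105.
Standard error under H₀: √(0.0663×0.9337/3707) = 0.004086.
z = (0.073105 − 0.0663)/0.004086 = 0.006805/0.004086 = 1.665.
p-value = 2·P(Z > 1.665) ≈ 0.0959. With α = 0.01, fail to reject H₀.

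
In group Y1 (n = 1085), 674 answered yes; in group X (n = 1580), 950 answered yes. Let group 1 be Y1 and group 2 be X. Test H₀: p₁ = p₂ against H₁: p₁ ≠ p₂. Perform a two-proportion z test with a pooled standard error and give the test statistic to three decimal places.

p̂₁ = 674/1085 ≈ 0.62120, p̂₂ = 950/1580 ≈ 0.60127.
Pooled p̂ = (674+950)/(1085+1580) = 1624/2665 = 0.60938.
SE = √(0.238036 × 0.00155457) = 0.01924.
z = (0.62120 − 0.60127)/0.01924 = 0.01993/0.01924 = 1.036.
Two-sided p-value ≈ 2·Φ(−1.036) = 0.3001.

z = 1.036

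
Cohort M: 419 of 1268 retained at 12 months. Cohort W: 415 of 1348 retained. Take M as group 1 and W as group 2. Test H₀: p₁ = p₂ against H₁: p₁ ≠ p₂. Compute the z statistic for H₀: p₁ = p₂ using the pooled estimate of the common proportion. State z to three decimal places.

z = 1.238

p̂₁ = 419/1268 ≈ 0.330442, p̂₂ = 415/1348 ≈ 0.307864.
Pooled p̂ = (419+415)/(1268+1348) = 834/2616 = 0.318807.
SE = √(p̂(1−p̂)(1/n₁+1/n₂)) = √(0.318807·0.681193·0.00153048) = √(0.000332374) = 0.018231.
z = (0.330442 − 0.307864)/0.018231 = 0.022578/0.018231 = 1.238.
p-value = 2·P(Z > 1.238) ≈ 0.2156.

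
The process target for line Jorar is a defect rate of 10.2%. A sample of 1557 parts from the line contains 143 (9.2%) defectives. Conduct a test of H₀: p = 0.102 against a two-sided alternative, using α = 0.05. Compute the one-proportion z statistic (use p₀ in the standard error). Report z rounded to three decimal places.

z = -1.324

p̂ = 143/1557 = 0.091843.
Under H₀, SE = √(0.102·0.898/1557) = √(5.88285e-05) = 0.007670.
z = (0.091843 − 0.102)/0.007670 = -0.010157/0.007670 = -1.324.
Two-sided p-value ≈ 2·Φ(−1.324) = 0.1854. With α = 0.05, fail to reject H₀.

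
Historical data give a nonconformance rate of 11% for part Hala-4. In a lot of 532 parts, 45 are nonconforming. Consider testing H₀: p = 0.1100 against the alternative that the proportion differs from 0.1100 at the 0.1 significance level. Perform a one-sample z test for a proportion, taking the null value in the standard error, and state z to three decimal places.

p̂ = 45/532 ≈ 0.08459.
Under H₀, SE = √(0.11·0.89/532) = √(0.000184023) = 0.01357.
z = (0.08459 − 0.11)/0.01357 = -0.02541/0.01357 = -1.873.
Two-sided p-value ≈ 2·Φ(−1.873) = 0.0610. With α = 0.1, reject H₀.

z = -1.873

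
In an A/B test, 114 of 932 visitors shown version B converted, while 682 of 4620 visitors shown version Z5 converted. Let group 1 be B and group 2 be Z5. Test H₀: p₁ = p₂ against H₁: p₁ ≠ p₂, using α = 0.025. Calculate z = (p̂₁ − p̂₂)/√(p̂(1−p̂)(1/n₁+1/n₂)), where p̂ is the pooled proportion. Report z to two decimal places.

z = -2.01

p̂₁ = 114/932 ≈ 0.1223, p̂₂ = 682/4620 ≈ 0.1476.
Pooled p̂ = (114+682)/(932+4620) = 796/5552 = 0.1434.
SE = √(p̂(1−p̂)(1/n₁+1/n₂)) = √(0.1434·0.8566·0.00128941) = √(0.000158361) = 0.0126.
z = (0.1223 − 0.1476)/0.0126 = -0.0253/0.0126 = -2.01.
Two-sided p-value ≈ 2·Φ(−2.011) = 0.0444, so at α = 0.025 we fail to reject H₀.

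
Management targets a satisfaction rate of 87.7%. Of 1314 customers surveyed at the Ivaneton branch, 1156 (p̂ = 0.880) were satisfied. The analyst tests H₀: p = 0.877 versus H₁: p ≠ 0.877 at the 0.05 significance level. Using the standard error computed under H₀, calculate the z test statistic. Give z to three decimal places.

p̂ = 1156/1314 = 0.879756.
Under H₀, SE = √(0.877·0.123/1314) = √(8.20936e-05) = 0.009061.
z = (0.879756 − 0.877)/0.009061 = 0.002756/0.009061 = 0.304.
p-value = 2·P(Z > 0.304) ≈ 0.7610, so at α = 0.05 we fail to reject H₀.

z = 0.304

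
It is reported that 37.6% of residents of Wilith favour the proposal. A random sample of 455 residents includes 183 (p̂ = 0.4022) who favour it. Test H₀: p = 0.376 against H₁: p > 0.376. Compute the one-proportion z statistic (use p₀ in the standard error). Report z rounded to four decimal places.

p̂ = 183/455 ≈ 0.402198.
SE = √(p₀(1−p₀)/n) = √(0.23462/455) = 0.022708.
z = (0.402198 − 0.376)/0.022708 = 0.026198/0.022708 = 1.1537.
p-value = P(Z > 1.154) ≈ 0.1243.

z = 1.1537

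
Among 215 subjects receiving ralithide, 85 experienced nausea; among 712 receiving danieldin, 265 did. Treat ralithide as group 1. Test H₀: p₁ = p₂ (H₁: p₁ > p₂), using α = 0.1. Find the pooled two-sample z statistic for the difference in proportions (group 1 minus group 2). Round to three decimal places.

p̂₁ = 85/215 ≈ 0.39535, p̂₂ = 265/712 ≈ 0.37219.
Pooled p̂ = (85+265)/(215+712) = 350/927 = 0.37756.
SE = √(0.235009 × 0.00605566) = 0.03772.
z = (0.39535 − 0.37219)/0.03772 = 0.02316/0.03772 = 0.614.
p-value = P(Z > 0.614) ≈ 0.2697, so at α = 0.1 we fail to reject H₀.

z = 0.614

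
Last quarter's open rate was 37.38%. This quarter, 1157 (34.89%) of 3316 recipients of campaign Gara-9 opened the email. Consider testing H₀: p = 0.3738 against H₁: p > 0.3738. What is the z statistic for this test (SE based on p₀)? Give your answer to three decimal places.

z = -2.962

p̂ = 1157/3316 = 0.348914.
Under H₀, SE = √(0.3738·0.6262/3316) = √(7.05891e-05) = 0.008402.
z = (0.348914 − 0.3738)/0.008402 = -0.024886/0.008402 = -2.962.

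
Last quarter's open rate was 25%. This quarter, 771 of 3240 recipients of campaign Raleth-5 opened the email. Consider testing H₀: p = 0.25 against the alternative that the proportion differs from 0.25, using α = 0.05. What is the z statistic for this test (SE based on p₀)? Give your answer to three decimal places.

p̂ = 771/3240 ≈ 0.23796.
Under H₀, SE = √(0.25·0.75/3240) = √(5.78704e-05) = 0.00761.
z = (0.23796 − 0.25)/0.00761 = -0.01204/0.00761 = -1.582.
Two-sided p-value ≈ 2·Φ(−1.582) = 0.1136. With α = 0.05, fail to reject H₀.

z = -1.582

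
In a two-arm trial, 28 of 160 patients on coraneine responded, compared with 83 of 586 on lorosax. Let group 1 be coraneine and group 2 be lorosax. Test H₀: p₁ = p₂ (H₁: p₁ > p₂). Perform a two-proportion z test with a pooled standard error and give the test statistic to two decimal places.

p̂₁ = 28/160 = 0.1750, p̂₂ = 83/586 = 0.1416.
Pooled p̂ = (28+83)/(160+586) = 111/746 = 0.1488.
SE = √(p̂(1−p̂)(1/n₁+1/n₂)) = √(0.1488·0.8512·0.00795648) = √(0.00100772) = 0.0317.
z = (0.1750 − 0.1416)/0.0317 = 0.0334/0.0317 = 1.05.
p-value = P(Z > 1.051) ≈ 0.1466.

z = 1.05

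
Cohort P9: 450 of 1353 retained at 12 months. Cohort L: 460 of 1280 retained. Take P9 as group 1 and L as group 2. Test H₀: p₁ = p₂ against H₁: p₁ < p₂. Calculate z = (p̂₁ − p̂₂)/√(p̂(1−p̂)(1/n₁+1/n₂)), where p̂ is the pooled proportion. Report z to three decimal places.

z = -1.444

p̂₁ = 450/1353 ≈ 0.332594, p̂₂ = 460/1280 ≈ 0.359375.
Pooled p̂ = (450+460)/(1353+1280) = 910/2633 = 0.345613.
SE = √(p̂(1−p̂)(1/n₁+1/n₂)) = √(0.345613·0.654387·0.00152035) = √(0.000343849) = 0.018543.
z = (0.332594 − 0.359375)/0.018543 = -0.026781/0.018543 = -1.444.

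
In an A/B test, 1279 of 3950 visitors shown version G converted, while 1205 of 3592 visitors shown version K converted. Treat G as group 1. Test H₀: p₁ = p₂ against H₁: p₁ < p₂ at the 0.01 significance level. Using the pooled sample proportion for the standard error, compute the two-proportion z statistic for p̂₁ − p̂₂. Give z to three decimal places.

p̂₁ = 1279/3950 ≈ 0.32380, p̂₂ = 1205/3592 ≈ 0.33547.
Pooled p̂ = (1279+1205)/(3950+3592) = 2484/7542 = 0.32936.
SE = √(p̂(1−p̂)(1/n₁+1/n₂)) = √(0.32936·0.67064·0.000531561) = √(0.000117411) = 0.01084.
z = (0.32380 − 0.33547)/0.01084 = -0.01167/0.01084 = -1.077.
p-value = P(Z < -1.077) ≈ 0.1407. With α = 0.01, fail to reject H₀.

z = -1.077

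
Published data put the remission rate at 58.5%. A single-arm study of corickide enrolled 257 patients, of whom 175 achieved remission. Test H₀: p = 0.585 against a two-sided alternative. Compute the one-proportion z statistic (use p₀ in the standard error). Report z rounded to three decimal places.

p̂ = 175/257 ≈ 0.68093.
SE = √(p₀(1−p₀)/n) = √(0.24278/257) = 0.03074.
z = (0.68093 − 0.585)/0.03074 = 0.09593/0.03074 = 3.121.
Two-sided p-value ≈ 2·Φ(−3.121) = 0.0018.

z = 3.121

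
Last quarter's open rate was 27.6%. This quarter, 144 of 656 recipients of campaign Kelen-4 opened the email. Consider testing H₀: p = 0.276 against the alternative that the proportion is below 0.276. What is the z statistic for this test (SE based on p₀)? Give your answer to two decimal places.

z = -3.24

p̂ = 144/656 ≈ 0.21951.
Under H₀, SE = √(0.276·0.724/656) = √(0.00030461) = 0.01745.
z = (0.21951 − 0.276)/0.01745 = -0.05649/0.01745 = -3.24.
p-value = P(Z < -3.237) ≈ 0.0006.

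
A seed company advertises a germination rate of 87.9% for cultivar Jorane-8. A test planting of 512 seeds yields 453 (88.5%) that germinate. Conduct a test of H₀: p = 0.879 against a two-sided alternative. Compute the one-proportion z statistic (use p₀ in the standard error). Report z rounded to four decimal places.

z = 0.4000

p̂ = 453/512 = 0.8847656.
Under H₀, SE = √(0.879·0.121/512) = √(0.000207732) = 0.0144129.
z = (0.8847656 − 0.879)/0.0144129 = 0.0057656/0.0144129 = 0.4000.
p-value = 2·P(Z > 0.400) ≈ 0.6891.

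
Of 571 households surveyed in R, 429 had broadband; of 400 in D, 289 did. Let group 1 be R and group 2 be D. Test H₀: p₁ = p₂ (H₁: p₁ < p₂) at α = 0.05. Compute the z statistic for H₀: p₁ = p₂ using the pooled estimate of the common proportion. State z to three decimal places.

z = 1.007

p̂₁ = 429/571 ≈ 0.75131, p̂₂ = 289/400 ≈ 0.72250.
Pooled p̂ = (429+289)/(571+400) = 718/971 = 0.73944.
SE = √(0.192667 × 0.00425131) = 0.02862.
z = (0.75131 − 0.72250)/0.02862 = 0.02881/0.02862 = 1.007.
p-value = P(Z < 1.007) ≈ 0.8430, so at α = 0.05 we fail to reject H₀.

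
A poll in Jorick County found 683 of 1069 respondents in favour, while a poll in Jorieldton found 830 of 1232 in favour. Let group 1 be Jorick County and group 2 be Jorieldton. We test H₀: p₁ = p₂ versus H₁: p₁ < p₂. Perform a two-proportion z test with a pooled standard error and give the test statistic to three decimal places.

z = -1.754

p̂₁ = 683/1069 ≈ 0.63891, p̂₂ = 830/1232 ≈ 0.67370.
Pooled p̂ = (683+830)/(1069+1232) = 1513/2301 = 0.65754.
SE = √(0.225181 × 0.00174714) = 0.01983.
z = (0.63891 − 0.67370)/0.01983 = -0.03479/0.01983 = -1.754.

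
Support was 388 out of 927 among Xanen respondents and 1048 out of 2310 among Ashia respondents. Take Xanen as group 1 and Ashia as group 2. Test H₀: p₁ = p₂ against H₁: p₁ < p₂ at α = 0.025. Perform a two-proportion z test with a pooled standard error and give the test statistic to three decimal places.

z = -1.818

p̂₁ = 388/927 ≈ 0.41855, p̂₂ = 1048/2310 ≈ 0.45368.
Pooled p̂ = (388+1048)/(927+2310) = 1436/3237 = 0.44362.
SE = √(0.246821 × 0.00151165) = 0.01932.
z = (0.41855 − 0.45368)/0.01932 = -0.03513/0.01932 = -1.818.
p-value = P(Z < -1.818) ≈ 0.0345, so at α = 0.025 we fail to reject H₀.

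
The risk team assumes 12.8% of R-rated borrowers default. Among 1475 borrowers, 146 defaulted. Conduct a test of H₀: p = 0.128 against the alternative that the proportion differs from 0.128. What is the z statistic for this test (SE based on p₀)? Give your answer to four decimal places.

z = -3.3357

p̂ = 146/1475 = 0.098983.
SE = √(p₀(1−p₀)/n) = √(0.11162/1475) = 0.008699.
z = (0.098983 − 0.128)/0.008699 = -0.029017/0.008699 = -3.3357.
Two-sided p-value ≈ 2·Φ(−3.336) = 0.0009.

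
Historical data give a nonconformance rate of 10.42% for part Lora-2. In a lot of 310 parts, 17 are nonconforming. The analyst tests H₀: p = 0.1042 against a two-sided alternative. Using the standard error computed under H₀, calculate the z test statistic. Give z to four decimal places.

z = -2.8446

p̂ = 17/310 = 0.0548387.
Standard error under H₀: √(0.1042×0.8958/310) = 0.0173524.
z = (0.0548387 − 0.1042)/0.0173524 = -0.0493613/0.0173524 = -2.8446.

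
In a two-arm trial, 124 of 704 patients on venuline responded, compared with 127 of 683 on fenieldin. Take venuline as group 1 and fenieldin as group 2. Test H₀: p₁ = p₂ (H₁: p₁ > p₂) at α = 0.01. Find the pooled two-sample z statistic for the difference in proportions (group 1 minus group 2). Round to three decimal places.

z = -0.474

p̂₁ = 124/704 ≈ 0.17614, p̂₂ = 127/683 ≈ 0.18594.
Pooled p̂ = (124+127)/(704+683) = 251/1387 = 0.18097.
SE = √(p̂(1−p̂)(1/n₁+1/n₂)) = √(0.18097·0.81903·0.00288458) = √(0.000427545) = 0.02068.
z = (0.17614 − 0.18594)/0.02068 = -0.00980/0.02068 = -0.474.
p-value = P(Z > -0.474) ≈ 0.6824; since p > α = 0.01, fail to reject H₀.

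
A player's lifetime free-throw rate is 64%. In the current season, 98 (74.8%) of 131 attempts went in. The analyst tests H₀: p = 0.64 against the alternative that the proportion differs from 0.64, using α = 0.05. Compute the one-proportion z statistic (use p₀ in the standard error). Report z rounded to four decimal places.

p̂ = 98/131 = 0.748092.
SE = √(p₀(1−p₀)/n) = √(0.2304/131) = 0.041938.
z = (0.748092 − 0.64)/0.041938 = 0.108092/0.041938 = 2.5774.
p-value = 2·P(Z > 2.577) ≈ 0.0100. With α = 0.05, reject H₀.

z = 2.5774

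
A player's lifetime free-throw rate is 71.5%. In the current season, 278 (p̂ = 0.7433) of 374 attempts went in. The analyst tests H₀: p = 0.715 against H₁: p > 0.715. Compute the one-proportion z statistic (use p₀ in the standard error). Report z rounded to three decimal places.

p̂ = 278/374 ≈ 0.74332.
Under H₀, SE = √(0.715·0.285/374) = √(0.000544853) = 0.02334.
z = (0.74332 − 0.715)/0.02334 = 0.02832/0.02334 = 1.213.
p-value = P(Z > 1.213) ≈ 0.1126.

z = 1.213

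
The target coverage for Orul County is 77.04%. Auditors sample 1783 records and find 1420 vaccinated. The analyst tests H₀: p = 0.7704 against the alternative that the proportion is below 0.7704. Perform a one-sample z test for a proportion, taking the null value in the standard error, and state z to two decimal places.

p̂ = 1420/1783 ≈ 0.79641.
Standard error under H₀: √(0.7704×0.2296/1783) = 0.00996.
z = (0.79641 − 0.7704)/0.00996 = 0.02601/0.00996 = 2.61.

z = 2.61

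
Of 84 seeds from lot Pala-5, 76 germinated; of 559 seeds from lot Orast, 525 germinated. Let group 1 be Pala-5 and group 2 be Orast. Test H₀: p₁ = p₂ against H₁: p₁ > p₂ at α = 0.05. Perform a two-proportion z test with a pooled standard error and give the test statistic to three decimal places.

p̂₁ = 76/84 ≈ 0.904762, p̂₂ = 525/559 ≈ 0.939177.
Pooled p̂ = (76+525)/(84+559) = 601/643 = 0.934681.
SE = √(0.0610523 × 0.0136937) = 0.028914.
z = (0.904762 − 0.939177)/0.028914 = -0.034415/0.028914 = -1.190.
p-value = P(Z > -1.190) ≈ 0.8830. With α = 0.05, fail to reject H₀.

z = -1.190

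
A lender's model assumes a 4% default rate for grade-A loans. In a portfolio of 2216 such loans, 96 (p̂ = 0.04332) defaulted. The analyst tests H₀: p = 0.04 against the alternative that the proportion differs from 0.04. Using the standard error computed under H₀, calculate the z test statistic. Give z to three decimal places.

p̂ = 96/2216 = 0.04332.
SE = √(p₀(1−p₀)/n) = √(0.0384/2216) = 0.00416.
z = (0.04332 − 0.04)/0.00416 = 0.00332/0.00416 = 0.798.
p-value = 2·P(Z > 0.798) ≈ 0.4250.

z = 0.798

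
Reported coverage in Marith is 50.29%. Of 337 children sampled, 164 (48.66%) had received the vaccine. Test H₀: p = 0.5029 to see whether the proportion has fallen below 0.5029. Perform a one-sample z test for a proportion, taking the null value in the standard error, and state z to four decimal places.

p̂ = 164/337 = 0.486647.
Standard error under H₀: √(0.5029×0.4971/337) = 0.027236.
z = (0.486647 − 0.5029)/0.027236 = -0.016253/0.027236 = -0.5967.
p-value = P(Z < -0.597) ≈ 0.2753.

z = -0.5967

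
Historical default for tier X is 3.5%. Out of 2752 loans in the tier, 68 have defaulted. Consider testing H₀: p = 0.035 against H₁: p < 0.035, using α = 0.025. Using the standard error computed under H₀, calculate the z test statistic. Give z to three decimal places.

z = -2.937

p̂ = 68/2752 = 0.0247093.
Standard error under H₀: √(0.035×0.965/2752) = 0.0035033.
z = (0.0247093 − 0.035)/0.0035033 = -0.0102907/0.0035033 = -2.937.
p-value = P(Z < -2.937) ≈ 0.0017; since p < α = 0.025, reject H₀.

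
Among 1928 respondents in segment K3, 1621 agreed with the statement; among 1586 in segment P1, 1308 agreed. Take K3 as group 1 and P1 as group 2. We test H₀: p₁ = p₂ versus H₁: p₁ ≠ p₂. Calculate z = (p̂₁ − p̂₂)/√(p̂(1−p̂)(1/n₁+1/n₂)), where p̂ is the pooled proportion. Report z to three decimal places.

p̂₁ = 1621/1928 = 0.84077, p̂₂ = 1308/1586 = 0.82472.
Pooled p̂ = (1621+1308)/(1928+1586) = 2929/3514 = 0.83352.
SE = √(0.138762 × 0.00114919) = 0.01263.
z = (0.84077 − 0.82472)/0.01263 = 0.01605/0.01263 = 1.271.
p-value = 2·P(Z > 1.271) ≈ 0.2037.

z = 1.271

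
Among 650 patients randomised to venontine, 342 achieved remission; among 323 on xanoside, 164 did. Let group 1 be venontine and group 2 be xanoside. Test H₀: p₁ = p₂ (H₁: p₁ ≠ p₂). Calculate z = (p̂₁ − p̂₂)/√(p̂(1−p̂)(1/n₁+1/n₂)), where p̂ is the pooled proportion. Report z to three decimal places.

p̂₁ = 342/650 = 0.52615, p̂₂ = 164/323 = 0.50774.
Pooled p̂ = (342+164)/(650+323) = 506/973 = 0.52004.
SE = √(p̂(1−p̂)(1/n₁+1/n₂)) = √(0.52004·0.47996·0.00463444) = √(0.00115675) = 0.03401.
z = (0.52615 − 0.50774)/0.03401 = 0.01841/0.03401 = 0.541.

z = 0.541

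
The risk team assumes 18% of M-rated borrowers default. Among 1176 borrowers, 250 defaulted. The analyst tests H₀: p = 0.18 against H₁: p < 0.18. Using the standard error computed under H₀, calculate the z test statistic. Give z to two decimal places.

z = 2.91

p̂ = 250/1176 ≈ 0.2126.
Standard error under H₀: √(0.18×0.82/1176) = 0.0112.
z = (0.2126 − 0.18)/0.0112 = 0.0326/0.0112 = 2.91.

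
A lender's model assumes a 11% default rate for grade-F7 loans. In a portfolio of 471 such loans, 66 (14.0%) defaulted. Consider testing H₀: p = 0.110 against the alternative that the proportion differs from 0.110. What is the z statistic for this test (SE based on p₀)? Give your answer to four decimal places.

p̂ = 66/471 = 0.140127.
Standard error under H₀: √(0.11×0.89/471) = 0.014417.
z = (0.140127 − 0.11)/0.014417 = 0.030127/0.014417 = 2.0897.

z = 2.0897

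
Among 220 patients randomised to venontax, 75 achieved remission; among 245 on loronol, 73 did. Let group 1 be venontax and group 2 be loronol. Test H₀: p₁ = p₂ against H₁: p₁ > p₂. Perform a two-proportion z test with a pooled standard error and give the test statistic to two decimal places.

p̂₁ = 75/220 ≈ 0.3409, p̂₂ = 73/245 ≈ 0.2980.
Pooled p̂ = (75+73)/(220+245) = 148/465 = 0.3183.
SE = √(0.216978 × 0.00862709) = 0.0433.
z = (0.3409 − 0.2980)/0.0433 = 0.0429/0.0433 = 0.99.

z = 0.99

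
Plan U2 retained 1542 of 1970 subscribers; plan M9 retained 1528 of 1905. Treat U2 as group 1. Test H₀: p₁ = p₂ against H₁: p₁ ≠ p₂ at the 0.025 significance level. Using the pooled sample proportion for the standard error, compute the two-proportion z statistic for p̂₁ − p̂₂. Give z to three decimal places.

z = -1.485

p̂₁ = 1542/1970 = 0.78274, p̂₂ = 1528/1905 = 0.80210.
Pooled p̂ = (1542+1528)/(1970+1905) = 3070/3875 = 0.79226.
SE = √(p̂(1−p̂)(1/n₁+1/n₂)) = √(0.79226·0.20774·0.00103255) = √(0.000169942) = 0.01304.
z = (0.78274 − 0.80210)/0.01304 = -0.01936/0.01304 = -1.485.
p-value = 2·P(Z > 1.485) ≈ 0.1375, so at α = 0.025 we fail to reject H₀.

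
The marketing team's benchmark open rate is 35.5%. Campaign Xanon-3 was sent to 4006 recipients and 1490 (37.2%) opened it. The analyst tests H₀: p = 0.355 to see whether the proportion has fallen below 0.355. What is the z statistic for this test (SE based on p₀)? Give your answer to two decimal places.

p̂ = 1490/4006 ≈ 0.37194.
Under H₀, SE = √(0.355·0.645/4006) = √(5.7158e-05) = 0.00756.
z = (0.37194 − 0.355)/0.00756 = 0.01694/0.00756 = 2.24.
p-value = P(Z < 2.241) ≈ 0.9875.

z = 2.24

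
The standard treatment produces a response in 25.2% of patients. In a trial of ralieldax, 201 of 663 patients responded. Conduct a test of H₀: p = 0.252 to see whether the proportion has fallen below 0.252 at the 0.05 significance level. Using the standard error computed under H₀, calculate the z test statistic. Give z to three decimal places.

z = 3.035

p̂ = 201/663 = 0.30317.
Under H₀, SE = √(0.252·0.748/663) = √(0.000284308) = 0.01686.
z = (0.30317 − 0.252)/0.01686 = 0.05117/0.01686 = 3.035.
p-value = P(Z < 3.035) ≈ 0.9988; since p > α = 0.05, fail to reject H₀.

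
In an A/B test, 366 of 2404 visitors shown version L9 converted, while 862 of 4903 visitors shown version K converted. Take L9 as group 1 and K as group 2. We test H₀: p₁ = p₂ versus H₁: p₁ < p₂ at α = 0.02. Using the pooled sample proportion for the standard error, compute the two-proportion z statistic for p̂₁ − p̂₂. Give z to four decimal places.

p̂₁ = 366/2404 = 0.152246, p̂₂ = 862/4903 = 0.175811.
Pooled p̂ = (366+862)/(2404+4903) = 1228/7307 = 0.168058.
SE = √(p̂(1−p̂)(1/n₁+1/n₂)) = √(0.168058·0.831942·0.00061993) = √(8.66752e-05) = 0.009310.
z = (0.152246 − 0.175811)/0.009310 = -0.023565/0.009310 = -2.5311.
p-value = P(Z < -2.531) ≈ 0.0057, so at α = 0.02 we reject H₀.

z = -2.5311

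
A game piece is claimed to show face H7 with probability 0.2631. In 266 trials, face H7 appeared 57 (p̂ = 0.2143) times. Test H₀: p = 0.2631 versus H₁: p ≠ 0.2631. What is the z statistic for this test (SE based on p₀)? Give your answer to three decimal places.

z = -1.808

p̂ = 57/266 ≈ 0.21429.
Under H₀, SE = √(0.2631·0.7369/266) = √(0.000728866) = 0.02700.
z = (0.21429 − 0.2631)/0.02700 = -0.04881/0.02700 = -1.808.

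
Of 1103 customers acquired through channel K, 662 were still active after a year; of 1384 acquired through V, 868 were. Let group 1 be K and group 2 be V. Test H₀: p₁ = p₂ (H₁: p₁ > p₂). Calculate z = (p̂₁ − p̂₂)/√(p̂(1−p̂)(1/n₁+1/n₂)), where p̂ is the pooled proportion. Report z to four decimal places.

p̂₁ = 662/1103 = 0.600181, p̂₂ = 868/1384 = 0.627168.
Pooled p̂ = (662+868)/(1103+1384) = 1530/2487 = 0.615199.
SE = √(0.236729 × 0.00162916) = 0.019638.
z = (0.600181 − 0.627168)/0.019638 = -0.026987/0.019638 = -1.3742.

z = -1.3742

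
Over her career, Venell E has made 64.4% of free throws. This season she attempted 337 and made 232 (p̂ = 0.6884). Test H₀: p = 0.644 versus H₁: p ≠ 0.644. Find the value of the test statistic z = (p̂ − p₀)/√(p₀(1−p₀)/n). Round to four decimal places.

p̂ = 232/337 = 0.688427.
Under H₀, SE = √(0.644·0.356/337) = √(0.000680309) = 0.026083.
z = (0.688427 − 0.644)/0.026083 = 0.044427/0.026083 = 1.7033.
p-value = 2·P(Z > 1.703) ≈ 0.0885.

z = 1.7033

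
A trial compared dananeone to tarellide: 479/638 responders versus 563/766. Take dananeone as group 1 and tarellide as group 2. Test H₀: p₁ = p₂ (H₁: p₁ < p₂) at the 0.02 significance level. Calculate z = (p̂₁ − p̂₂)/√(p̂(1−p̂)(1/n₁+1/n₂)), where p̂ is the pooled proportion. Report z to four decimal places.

p̂₁ = 479/638 = 0.750784, p̂₂ = 563/766 = 0.734987.
Pooled p̂ = (479+563)/(638+766) = 1042/1404 = 0.742165.
SE = √(p̂(1−p̂)(1/n₁+1/n₂)) = √(0.742165·0.257835·0.00287288) = √(0.000549743) = 0.023447.
z = (0.750784 − 0.734987)/0.023447 = 0.015797/0.023447 = 0.6737.
p-value = P(Z < 0.674) ≈ 0.7498; since p > α = 0.02, fail to reject H₀.

z = 0.6737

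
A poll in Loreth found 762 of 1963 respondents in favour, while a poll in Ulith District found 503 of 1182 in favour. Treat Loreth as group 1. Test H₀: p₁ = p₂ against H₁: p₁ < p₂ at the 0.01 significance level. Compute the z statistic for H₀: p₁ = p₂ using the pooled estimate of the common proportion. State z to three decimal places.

p̂₁ = 762/1963 = 0.38818, p̂₂ = 503/1182 = 0.42555.
Pooled p̂ = (762+503)/(1963+1182) = 1265/3145 = 0.40223.
SE = √(p̂(1−p̂)(1/n₁+1/n₂)) = √(0.40223·0.59777·0.00135545) = √(0.000325904) = 0.01805.
z = (0.38818 − 0.42555)/0.01805 = -0.03737/0.01805 = -2.070.
p-value = P(Z < -2.070) ≈ 0.0192, so at α = 0.01 we fail to reject H₀.

z = -2.070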